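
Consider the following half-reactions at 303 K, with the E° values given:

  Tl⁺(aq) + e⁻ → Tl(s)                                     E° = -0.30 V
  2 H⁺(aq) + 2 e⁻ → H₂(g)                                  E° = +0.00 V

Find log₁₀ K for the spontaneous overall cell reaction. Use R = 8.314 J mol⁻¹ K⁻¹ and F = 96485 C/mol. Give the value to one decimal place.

10.0

Cathode: H⁺/H₂; anode: Tl⁺/Tl. E°cell = (+0.00) − (-0.30) = +0.30 V, with n = 2.
ΔG° = −nFE° = −RT ln K, so ln K = nFE°/(RT) = (2)(96485)(+0.30) / ((8.314)(303)) = 22.980.
log₁₀ K = 22.980 / ln 10 = 10.0.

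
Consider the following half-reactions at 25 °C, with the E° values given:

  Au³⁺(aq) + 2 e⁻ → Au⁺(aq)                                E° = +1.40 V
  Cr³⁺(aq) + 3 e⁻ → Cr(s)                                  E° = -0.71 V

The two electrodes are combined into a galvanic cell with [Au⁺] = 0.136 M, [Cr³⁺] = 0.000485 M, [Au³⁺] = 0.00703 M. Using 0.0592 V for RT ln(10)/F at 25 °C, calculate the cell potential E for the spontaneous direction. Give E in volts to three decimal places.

Au³⁺/Au⁺ is the cathode (higher E°), Cr³⁺/Cr the anode: E°cell = +1.40 − (-0.71) = +2.11 V, n = 6.
Overall: 3 Au³⁺(aq) + 2 Cr(s) → 3 Au⁺(aq) + 2 Cr³⁺(aq)
Q = [Au⁺]^3·[Cr³⁺]^2 / ([Au³⁺]^3); log Q = -2.769.
E = E° − (0.0592/n) log Q = +2.11 − (0.0592/6)(-2.769) = +2.137 V.

+2.137 V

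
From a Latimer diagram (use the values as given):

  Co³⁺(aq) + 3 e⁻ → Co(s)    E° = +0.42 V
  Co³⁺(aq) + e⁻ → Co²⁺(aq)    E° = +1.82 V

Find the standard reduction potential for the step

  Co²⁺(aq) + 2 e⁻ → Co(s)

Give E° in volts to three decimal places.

Sequential free energies add, so n₃E°₃ = n₁E°₁ + n₂E°₂.
With n₃ = 3, and the known step contributing 1×(+1.82) V, the unknown satisfies 2·E° = 3×(+0.42) − 1×(+1.82) = -0.560.
E° = -0.560 / 2 = -0.280 V.

-0.280 V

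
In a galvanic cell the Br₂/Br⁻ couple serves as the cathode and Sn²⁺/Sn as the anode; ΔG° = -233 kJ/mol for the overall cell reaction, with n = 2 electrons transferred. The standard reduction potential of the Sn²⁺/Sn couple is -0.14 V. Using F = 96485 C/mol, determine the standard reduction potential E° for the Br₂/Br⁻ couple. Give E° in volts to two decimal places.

E°cell = −ΔG°/(nF) = −(-233×10³)/((2)(96485)) = +1.207 V.
Since Br₂/Br⁻ is the cathode and Sn²⁺/Sn the anode, E°cell = E°(Br₂/Br⁻) − E°(Sn²⁺/Sn).
So E°(Br₂/Br⁻) = E°cell + E°(Sn²⁺/Sn) = +1.207 + (-0.14) = +1.07 V.

+1.07 V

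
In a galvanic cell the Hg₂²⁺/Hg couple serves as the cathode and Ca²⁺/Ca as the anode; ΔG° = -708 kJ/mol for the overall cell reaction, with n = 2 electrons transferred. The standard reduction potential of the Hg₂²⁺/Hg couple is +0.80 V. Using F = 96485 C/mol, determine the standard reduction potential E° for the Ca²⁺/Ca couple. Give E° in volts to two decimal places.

E°cell = −ΔG°/(nF) = −(-708×10³)/((2)(96485)) = +3.669 V.
Since Hg₂²⁺/Hg is the cathode and Ca²⁺/Ca the anode, E°cell = E°(Hg₂²⁺/Hg) − E°(Ca²⁺/Ca).
So E°(Ca²⁺/Ca) = E°(Hg₂²⁺/Hg) − E°cell = (+0.80) − (+3.669) = -2.87 V.

-2.87 V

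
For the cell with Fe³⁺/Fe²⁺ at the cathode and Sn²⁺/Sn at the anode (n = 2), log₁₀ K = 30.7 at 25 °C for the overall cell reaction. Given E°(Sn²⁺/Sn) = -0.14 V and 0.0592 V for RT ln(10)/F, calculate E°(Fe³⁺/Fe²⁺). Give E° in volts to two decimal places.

+0.77 V

E°cell = (0.0592/n)·log K = (0.0592/2)(30.7) = +0.909 V.
Since Fe³⁺/Fe²⁺ is the cathode and Sn²⁺/Sn the anode, E°cell = E°(Fe³⁺/Fe²⁺) − E°(Sn²⁺/Sn).
So E°(Fe³⁺/Fe²⁺) = E°cell + E°(Sn²⁺/Sn) = +0.909 + (-0.14) = +0.77 V.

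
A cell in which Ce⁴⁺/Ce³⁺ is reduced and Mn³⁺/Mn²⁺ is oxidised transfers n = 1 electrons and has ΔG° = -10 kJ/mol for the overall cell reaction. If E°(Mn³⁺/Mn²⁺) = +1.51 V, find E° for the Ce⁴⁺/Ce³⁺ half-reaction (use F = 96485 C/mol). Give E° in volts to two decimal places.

+1.61 V

E°cell = −ΔG°/(nF) = −(-10×10³)/((1)(96485)) = +0.104 V.
Since Ce⁴⁺/Ce³⁺ is the cathode and Mn³⁺/Mn²⁺ the anode, E°cell = E°(Ce⁴⁺/Ce³⁺) − E°(Mn³⁺/Mn²⁺).
So E°(Ce⁴⁺/Ce³⁺) = E°cell + E°(Mn³⁺/Mn²⁺) = +0.104 + (+1.51) = +1.61 V.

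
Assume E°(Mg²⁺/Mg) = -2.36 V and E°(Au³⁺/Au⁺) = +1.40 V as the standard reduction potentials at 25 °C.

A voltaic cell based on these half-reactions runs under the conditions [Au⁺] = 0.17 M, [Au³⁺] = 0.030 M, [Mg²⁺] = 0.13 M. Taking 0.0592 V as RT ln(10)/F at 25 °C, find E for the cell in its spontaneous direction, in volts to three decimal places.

Au³⁺/Au⁺ is the cathode (higher E°), Mg²⁺/Mg the anode: E°cell = +1.40 − (-2.36) = +3.76 V, n = 2.
Overall: Au³⁺(aq) + Mg(s) → Au⁺(aq) + Mg²⁺(aq)
Q = [Au⁺]·[Mg²⁺] / ([Au³⁺]); log Q = -0.133.
E = E° − (0.0592/n) log Q = +3.76 − (0.0592/2)(-0.133) = +3.764 V.

+3.764 V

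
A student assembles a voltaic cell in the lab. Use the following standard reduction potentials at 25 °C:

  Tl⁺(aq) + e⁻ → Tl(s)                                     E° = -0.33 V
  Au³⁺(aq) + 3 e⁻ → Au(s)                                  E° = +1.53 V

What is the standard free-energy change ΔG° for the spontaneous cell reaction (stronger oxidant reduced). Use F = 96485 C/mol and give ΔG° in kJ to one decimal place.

Au³⁺/Au (E° = +1.53 V) is the cathode; Tl⁺/Tl (E° = -0.33 V) is the anode, so E°cell = +1.86 V.
Balancing electrons gives n = 3 (lcm of 3 and 1).
ΔG° = −nFE° = −(3)(96485)(+1.86) = -538,386 J = -538.4 kJ.

-538.4 kJ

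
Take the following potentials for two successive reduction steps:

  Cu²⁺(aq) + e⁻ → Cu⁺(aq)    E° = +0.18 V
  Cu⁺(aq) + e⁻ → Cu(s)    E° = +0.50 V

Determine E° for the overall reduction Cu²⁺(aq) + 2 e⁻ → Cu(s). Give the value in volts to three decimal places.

Adding the free-energy changes (−nFE°) of the two steps gives −n₃FE°₃ = −n₁FE°₁ − n₂FE°₂.
E°₃ = (1×+0.18 + 1×+0.50) / 2 = (+0.680) / 2 = +0.340 V.

+0.340 V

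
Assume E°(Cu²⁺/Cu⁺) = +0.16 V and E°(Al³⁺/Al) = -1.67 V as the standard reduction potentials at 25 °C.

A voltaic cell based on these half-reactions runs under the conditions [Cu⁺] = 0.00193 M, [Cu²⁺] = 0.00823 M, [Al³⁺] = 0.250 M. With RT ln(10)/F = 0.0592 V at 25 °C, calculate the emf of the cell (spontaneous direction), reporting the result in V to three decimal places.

Cu²⁺/Cu⁺ is the cathode (higher E°), Al³⁺/Al the anode: E°cell = +0.16 − (-1.67) = +1.83 V, n = 3.
Overall: 3 Cu²⁺(aq) + Al(s) → 3 Cu⁺(aq) + Al³⁺(aq)
Q = [Cu⁺]^3·[Al³⁺] / ([Cu²⁺]^3); log Q = -2.492.
E = E° − (0.0592/n) log Q = +1.83 − (0.0592/3)(-2.492) = +1.879 V.

+1.879 V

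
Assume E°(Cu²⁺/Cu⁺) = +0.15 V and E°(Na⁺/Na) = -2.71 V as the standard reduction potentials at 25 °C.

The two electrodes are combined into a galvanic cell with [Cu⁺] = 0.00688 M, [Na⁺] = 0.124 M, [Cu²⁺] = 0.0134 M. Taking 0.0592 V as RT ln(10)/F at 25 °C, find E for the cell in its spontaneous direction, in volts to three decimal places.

Cu²⁺/Cu⁺ is the cathode (higher E°), Na⁺/Na the anode: E°cell = +0.15 − (-2.71) = +2.86 V, n = 1.
Overall: Cu²⁺(aq) + Na(s) → Cu⁺(aq) + Na⁺(aq)
Q = [Cu⁺]·[Na⁺] / ([Cu²⁺]); log Q = -1.196.
E = E° − (0.0592/n) log Q = +2.86 − (0.0592/1)(-1.196) = +2.931 V.

+2.931 V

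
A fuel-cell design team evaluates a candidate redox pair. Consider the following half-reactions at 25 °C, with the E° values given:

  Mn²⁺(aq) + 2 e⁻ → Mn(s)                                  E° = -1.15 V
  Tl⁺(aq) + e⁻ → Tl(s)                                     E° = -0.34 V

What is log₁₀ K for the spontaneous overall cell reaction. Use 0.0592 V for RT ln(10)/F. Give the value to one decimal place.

27.4

Cathode: Tl⁺/Tl; anode: Mn²⁺/Mn. E°cell = +0.81 V, n = 2.
log K = nE°cell / 0.0592 = (2)(+0.81) / 0.0592 = 27.4.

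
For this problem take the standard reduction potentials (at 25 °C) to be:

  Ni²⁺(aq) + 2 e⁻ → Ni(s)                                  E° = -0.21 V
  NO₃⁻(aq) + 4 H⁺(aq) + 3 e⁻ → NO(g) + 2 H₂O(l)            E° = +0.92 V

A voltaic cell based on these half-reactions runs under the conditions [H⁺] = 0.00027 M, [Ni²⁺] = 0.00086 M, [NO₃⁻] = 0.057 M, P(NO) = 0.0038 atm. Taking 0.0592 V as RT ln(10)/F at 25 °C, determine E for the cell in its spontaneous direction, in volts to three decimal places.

+0.962 V

NO₃⁻/NO is the cathode (higher E°), Ni²⁺/Ni the anode: E°cell = +0.92 − (-0.21) = +1.13 V, n = 6.
Overall: 2 NO₃⁻(aq) + 8 H⁺(aq) + 3 Ni(s) → 2 NO(g) + 4 H₂O(l) + 3 Ni²⁺(aq)
Q = P(NO)^2·[Ni²⁺]^3 / ([NO₃⁻]^2·[H⁺]^8); log Q = 17.000.
E = E° − (0.0592/n) log Q = +1.13 − (0.0592/6)(17.000) = +0.962 V.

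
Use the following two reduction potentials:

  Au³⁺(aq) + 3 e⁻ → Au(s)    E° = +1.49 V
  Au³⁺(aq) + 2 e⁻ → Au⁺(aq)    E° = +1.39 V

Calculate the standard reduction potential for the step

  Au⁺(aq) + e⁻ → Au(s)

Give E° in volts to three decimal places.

+1.690 V

Sequential free energies add, so n₃E°₃ = n₁E°₁ + n₂E°₂.
With n₃ = 3, and the known step contributing 2×(+1.39) V, the unknown satisfies 1·E° = 3×(+1.49) − 2×(+1.39) = +1.690.
E° = +1.690 / 1 = +1.690 V.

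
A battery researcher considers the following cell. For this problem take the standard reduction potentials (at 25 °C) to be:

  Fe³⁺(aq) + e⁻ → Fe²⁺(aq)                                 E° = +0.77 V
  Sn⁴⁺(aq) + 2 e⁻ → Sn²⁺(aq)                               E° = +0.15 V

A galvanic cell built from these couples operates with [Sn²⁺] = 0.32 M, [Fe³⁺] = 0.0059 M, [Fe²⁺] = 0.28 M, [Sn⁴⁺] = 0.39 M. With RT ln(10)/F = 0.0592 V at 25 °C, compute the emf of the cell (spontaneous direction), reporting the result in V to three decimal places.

+0.518 V

Fe³⁺/Fe²⁺ is the cathode (higher E°), Sn⁴⁺/Sn²⁺ the anode: E°cell = +0.77 − (+0.15) = +0.62 V, n = 2.
Overall: 2 Fe³⁺(aq) + Sn²⁺(aq) → 2 Fe²⁺(aq) + Sn⁴⁺(aq)
Q = [Fe²⁺]^2·[Sn⁴⁺] / ([Fe³⁺]^2·[Sn²⁺]); log Q = 3.439.
E = E° − (0.0592/n) log Q = +0.62 − (0.0592/2)(3.439) = +0.518 V.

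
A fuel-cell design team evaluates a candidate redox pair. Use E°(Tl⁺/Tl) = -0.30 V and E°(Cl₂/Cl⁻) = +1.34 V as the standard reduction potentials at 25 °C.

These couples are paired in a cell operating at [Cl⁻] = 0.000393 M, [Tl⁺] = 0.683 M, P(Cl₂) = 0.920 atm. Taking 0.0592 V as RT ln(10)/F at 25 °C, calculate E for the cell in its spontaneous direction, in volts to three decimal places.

Cl₂/Cl⁻ is the cathode (higher E°), Tl⁺/Tl the anode: E°cell = +1.34 − (-0.30) = +1.64 V, n = 2.
Overall: Cl₂(g) + 2 Tl(s) → 2 Cl⁻(aq) + 2 Tl⁺(aq)
Q = [Cl⁻]^2·[Tl⁺]^2 / (P(Cl₂)); log Q = -7.106.
E = E° − (0.0592/n) log Q = +1.64 − (0.0592/2)(-7.106) = +1.850 V.

+1.850 V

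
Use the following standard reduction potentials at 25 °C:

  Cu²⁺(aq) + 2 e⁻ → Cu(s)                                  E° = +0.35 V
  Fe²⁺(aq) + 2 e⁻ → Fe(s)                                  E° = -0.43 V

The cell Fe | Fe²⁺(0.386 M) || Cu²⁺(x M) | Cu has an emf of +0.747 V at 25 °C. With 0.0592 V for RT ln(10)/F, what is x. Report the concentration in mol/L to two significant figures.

0.030 M

Cu²⁺/Cu is the cathode, Fe²⁺/Fe the anode: E°cell = +0.78 V, n = 2.
Overall reaction: Cu²⁺(aq) + Fe(s) → Cu(s) + Fe²⁺(aq); Q = [Fe²⁺]^1/[Cu²⁺]^1.
From E = E° − (0.0592/n) log Q: log Q = (E° − E)·n/0.0592 = (+0.78 − (+0.747))·2/0.0592 = 1.1149.
So 1·log[Cu²⁺] = 1·log(0.386) − log Q = -0.4134 − (1.1149) = -1.5283; [Cu²⁺] = 10^(-1.5283) ≈ 0.030 M.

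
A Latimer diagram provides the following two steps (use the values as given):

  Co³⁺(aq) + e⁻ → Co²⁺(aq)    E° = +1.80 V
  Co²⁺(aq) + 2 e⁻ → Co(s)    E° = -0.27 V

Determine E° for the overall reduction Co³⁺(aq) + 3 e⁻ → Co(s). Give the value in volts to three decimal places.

+0.420 V

Since ΔG° = −nFE° is additive over sequential reductions, n₃E°₃ = n₁E°₁ + n₂E°₂.
E°₃ = (1×+1.80 + 2×-0.27) / 3 = (+1.260) / 3 = +0.420 V.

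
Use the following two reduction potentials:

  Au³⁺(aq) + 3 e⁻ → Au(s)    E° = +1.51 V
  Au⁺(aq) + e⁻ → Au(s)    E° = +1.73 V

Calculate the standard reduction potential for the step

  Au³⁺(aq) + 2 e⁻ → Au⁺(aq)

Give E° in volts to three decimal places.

Sequential free energies add, so n₃E°₃ = n₁E°₁ + n₂E°₂.
With n₃ = 3, and the known step contributing 1×(+1.73) V, the unknown satisfies 2·E° = 3×(+1.51) − 1×(+1.73) = +2.800.
E° = +2.800 / 2 = +1.400 V.

+1.400 V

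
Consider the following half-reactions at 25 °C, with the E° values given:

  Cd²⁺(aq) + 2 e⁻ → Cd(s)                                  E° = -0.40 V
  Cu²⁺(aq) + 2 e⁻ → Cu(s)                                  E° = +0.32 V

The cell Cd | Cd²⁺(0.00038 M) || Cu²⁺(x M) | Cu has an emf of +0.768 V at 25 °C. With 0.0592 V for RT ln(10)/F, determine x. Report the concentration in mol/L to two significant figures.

Cu²⁺/Cu is the cathode, Cd²⁺/Cd the anode: E°cell = +0.72 V, n = 2.
Overall reaction: Cu²⁺(aq) + Cd(s) → Cu(s) + Cd²⁺(aq); Q = [Cd²⁺]^1/[Cu²⁺]^1.
From E = E° − (0.0592/n) log Q: log Q = (E° − E)·n/0.0592 = (+0.72 − (+0.768))·2/0.0592 = -1.6216.
So 1·log[Cu²⁺] = 1·log(0.00038) − log Q = -3.4202 − (-1.6216) = -1.7986; [Cu²⁺] = 10^(-1.7986) ≈ 0.016 M.

0.016 M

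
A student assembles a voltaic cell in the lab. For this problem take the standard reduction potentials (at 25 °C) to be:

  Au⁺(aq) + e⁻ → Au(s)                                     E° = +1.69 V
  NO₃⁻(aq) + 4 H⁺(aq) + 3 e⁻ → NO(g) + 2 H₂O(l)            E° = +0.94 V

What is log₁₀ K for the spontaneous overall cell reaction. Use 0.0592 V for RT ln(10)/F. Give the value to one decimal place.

Cathode: Au⁺/Au; anode: NO₃⁻/NO. E°cell = +0.75 V, n = 3.
log K = nE°cell / 0.0592 = (3)(+0.75) / 0.0592 = 38.0.

38.0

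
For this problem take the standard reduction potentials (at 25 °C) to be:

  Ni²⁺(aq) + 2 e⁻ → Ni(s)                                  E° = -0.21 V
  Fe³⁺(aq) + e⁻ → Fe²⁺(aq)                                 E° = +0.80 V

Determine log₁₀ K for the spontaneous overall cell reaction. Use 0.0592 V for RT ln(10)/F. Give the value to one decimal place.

Cathode: Fe³⁺/Fe²⁺; anode: Ni²⁺/Ni. E°cell = +1.01 V, n = 2.
log K = nE°cell / 0.0592 = (2)(+1.01) / 0.0592 = 34.1.

34.1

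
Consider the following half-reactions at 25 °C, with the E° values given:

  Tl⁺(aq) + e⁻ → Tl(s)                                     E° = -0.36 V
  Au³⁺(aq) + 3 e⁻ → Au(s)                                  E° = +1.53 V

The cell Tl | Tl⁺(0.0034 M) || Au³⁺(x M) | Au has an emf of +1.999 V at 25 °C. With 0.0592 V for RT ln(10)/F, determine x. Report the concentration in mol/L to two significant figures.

Au³⁺/Au is the cathode, Tl⁺/Tl the anode: E°cell = +1.89 V, n = 3.
Overall reaction: Au³⁺(aq) + 3 Tl(s) → Au(s) + 3 Tl⁺(aq); Q = [Tl⁺]^3/[Au³⁺]^1.
From E = E° − (0.0592/n) log Q: log Q = (E° − E)·n/0.0592 = (+1.89 − (+1.999))·3/0.0592 = -5.5236.
So 1·log[Au³⁺] = 3·log(0.0034) − log Q = -7.4056 − (-5.5236) = -1.8820; [Au³⁺] = 10^(-1.8820) ≈ 0.013 M.

0.013 M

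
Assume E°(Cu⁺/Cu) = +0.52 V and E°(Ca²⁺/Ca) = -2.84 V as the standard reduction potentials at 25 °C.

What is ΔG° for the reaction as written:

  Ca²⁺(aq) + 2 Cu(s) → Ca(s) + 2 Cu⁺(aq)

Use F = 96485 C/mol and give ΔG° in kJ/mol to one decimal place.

As written, Ca²⁺/Ca is reduced (cathode) and Cu⁺/Cu is oxidised (anode), so E°cell = (-2.84) − (+0.52) = -3.36 V.
Balancing electrons gives n = 2.
ΔG° = −nFE° = −(2)(96485)(-3.36) = 648,379 J = +648.4 kJ/mol.

+648.4 kJ/mol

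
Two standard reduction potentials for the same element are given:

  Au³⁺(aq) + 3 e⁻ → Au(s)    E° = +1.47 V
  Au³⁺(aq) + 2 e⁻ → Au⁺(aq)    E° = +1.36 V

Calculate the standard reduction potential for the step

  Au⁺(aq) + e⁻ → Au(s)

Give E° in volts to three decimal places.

Sequential free energies add, so n₃E°₃ = n₁E°₁ + n₂E°₂.
With n₃ = 3, and the known step contributing 2×(+1.36) V, the unknown satisfies 1·E° = 3×(+1.47) − 2×(+1.36) = +1.690.
E° = +1.690 / 1 = +1.690 V.

+1.690 V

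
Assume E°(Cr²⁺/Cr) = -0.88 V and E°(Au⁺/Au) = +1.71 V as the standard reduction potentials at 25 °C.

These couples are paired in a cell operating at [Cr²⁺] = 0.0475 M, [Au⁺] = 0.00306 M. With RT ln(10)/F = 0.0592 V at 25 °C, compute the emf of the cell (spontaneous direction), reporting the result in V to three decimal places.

+2.480 V

Au⁺/Au is the cathode (higher E°), Cr²⁺/Cr the anode: E°cell = +1.71 − (-0.88) = +2.59 V, n = 2.
Overall: 2 Au⁺(aq) + Cr(s) → 2 Au(s) + Cr²⁺(aq)
Q = [Cr²⁺] / ([Au⁺]^2); log Q = 3.705.
E = E° − (0.0592/n) log Q = +2.59 − (0.0592/2)(3.705) = +2.480 V.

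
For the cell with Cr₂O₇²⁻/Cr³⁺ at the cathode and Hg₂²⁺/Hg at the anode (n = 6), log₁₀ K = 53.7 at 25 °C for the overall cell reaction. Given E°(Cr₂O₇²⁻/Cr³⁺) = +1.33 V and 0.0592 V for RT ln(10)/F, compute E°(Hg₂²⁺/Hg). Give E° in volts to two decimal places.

E°cell = (0.0592/n)·log K = (0.0592/6)(53.7) = +0.530 V.
Since Cr₂O₇²⁻/Cr³⁺ is the cathode and Hg₂²⁺/Hg the anode, E°cell = E°(Cr₂O₇²⁻/Cr³⁺) − E°(Hg₂²⁺/Hg).
So E°(Hg₂²⁺/Hg) = E°(Cr₂O₇²⁻/Cr³⁺) − E°cell = (+1.33) − (+0.530) = +0.80 V.

+0.80 V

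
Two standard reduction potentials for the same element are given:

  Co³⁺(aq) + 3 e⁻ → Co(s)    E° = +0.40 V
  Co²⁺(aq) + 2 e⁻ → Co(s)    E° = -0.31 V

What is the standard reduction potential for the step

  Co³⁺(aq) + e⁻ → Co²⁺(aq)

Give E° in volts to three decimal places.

+1.820 V

Sequential free energies add, so n₃E°₃ = n₁E°₁ + n₂E°₂.
With n₃ = 3, and the known step contributing 2×(-0.31) V, the unknown satisfies 1·E° = 3×(+0.40) − 2×(-0.31) = +1.820.
E° = +1.820 / 1 = +1.820 V.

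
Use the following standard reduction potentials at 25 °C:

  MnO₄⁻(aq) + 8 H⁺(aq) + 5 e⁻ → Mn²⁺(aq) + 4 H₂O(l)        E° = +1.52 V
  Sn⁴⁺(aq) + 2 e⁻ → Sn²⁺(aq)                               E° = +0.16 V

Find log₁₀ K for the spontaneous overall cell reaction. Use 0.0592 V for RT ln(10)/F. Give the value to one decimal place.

Cathode: MnO₄⁻/Mn²⁺; anode: Sn⁴⁺/Sn²⁺. E°cell = +1.36 V, n = 10.
log K = nE°cell / 0.0592 = (10)(+1.36) / 0.0592 = 229.7.

229.7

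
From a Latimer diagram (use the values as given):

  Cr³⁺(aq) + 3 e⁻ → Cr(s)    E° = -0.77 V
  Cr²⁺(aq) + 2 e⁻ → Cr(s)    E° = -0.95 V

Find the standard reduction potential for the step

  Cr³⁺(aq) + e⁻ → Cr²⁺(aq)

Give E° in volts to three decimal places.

-0.410 V

Sequential free energies add, so n₃E°₃ = n₁E°₁ + n₂E°₂.
With n₃ = 3, and the known step contributing 2×(-0.95) V, the unknown satisfies 1·E° = 3×(-0.77) − 2×(-0.95) = -0.410.
E° = -0.410 / 1 = -0.410 V.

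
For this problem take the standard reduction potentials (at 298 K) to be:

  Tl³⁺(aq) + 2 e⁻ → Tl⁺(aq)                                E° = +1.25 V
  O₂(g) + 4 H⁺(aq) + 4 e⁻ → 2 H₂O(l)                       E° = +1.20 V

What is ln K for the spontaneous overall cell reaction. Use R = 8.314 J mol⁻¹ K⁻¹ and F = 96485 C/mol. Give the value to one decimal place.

Cathode: Tl³⁺/Tl⁺; anode: O₂/H₂O. E°cell = (+1.25) − (+1.20) = +0.05 V, with n = 4.
ΔG° = −nFE° = −RT ln K, so ln K = nFE°/(RT) = (4)(96485)(+0.05) / ((8.314)(298)) = 7.789.

7.8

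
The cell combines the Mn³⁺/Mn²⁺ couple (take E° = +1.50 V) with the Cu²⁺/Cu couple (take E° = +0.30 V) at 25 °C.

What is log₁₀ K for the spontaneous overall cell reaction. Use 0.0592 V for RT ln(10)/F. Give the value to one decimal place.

Cathode: Mn³⁺/Mn²⁺; anode: Cu²⁺/Cu. E°cell = +1.20 V, n = 2.
log K = nE°cell / 0.0592 = (2)(+1.20) / 0.0592 = 40.5.

40.5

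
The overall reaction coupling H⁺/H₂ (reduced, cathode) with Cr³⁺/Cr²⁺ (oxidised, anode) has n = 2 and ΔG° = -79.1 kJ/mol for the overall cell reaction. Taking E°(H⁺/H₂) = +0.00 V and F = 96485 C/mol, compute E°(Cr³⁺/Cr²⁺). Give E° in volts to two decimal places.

-0.41 V

E°cell = −ΔG°/(nF) = −(-79.1×10³)/((2)(96485)) = +0.410 V.
Since H⁺/H₂ is the cathode and Cr³⁺/Cr²⁺ the anode, E°cell = E°(H⁺/H₂) − E°(Cr³⁺/Cr²⁺).
So E°(Cr³⁺/Cr²⁺) = E°(H⁺/H₂) − E°cell = (+0.00) − (+0.410) = -0.41 V.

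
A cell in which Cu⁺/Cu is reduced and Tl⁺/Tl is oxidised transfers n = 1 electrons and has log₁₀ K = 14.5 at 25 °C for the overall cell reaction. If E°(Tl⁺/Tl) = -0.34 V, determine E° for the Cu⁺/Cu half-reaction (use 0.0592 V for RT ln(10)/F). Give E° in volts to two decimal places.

+0.52 V

E°cell = (0.0592/n)·log K = (0.0592/1)(14.5) = +0.858 V.
Since Cu⁺/Cu is the cathode and Tl⁺/Tl the anode, E°cell = E°(Cu⁺/Cu) − E°(Tl⁺/Tl).
So E°(Cu⁺/Cu) = E°cell + E°(Tl⁺/Tl) = +0.858 + (-0.34) = +0.52 V.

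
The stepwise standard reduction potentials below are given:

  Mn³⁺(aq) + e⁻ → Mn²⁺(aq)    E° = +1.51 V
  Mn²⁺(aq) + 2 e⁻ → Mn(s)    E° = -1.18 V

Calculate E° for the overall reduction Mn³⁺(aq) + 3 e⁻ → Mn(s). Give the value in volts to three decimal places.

Standard free energies of sequential steps add: ΔG°₃ = ΔG°₁ + ΔG°₂, so n₃E°₃ = n₁E°₁ + n₂E°₂.
E°₃ = (1×+1.51 + 2×-1.18) / 3 = (-0.850) / 3 = -0.283 V.

-0.283 V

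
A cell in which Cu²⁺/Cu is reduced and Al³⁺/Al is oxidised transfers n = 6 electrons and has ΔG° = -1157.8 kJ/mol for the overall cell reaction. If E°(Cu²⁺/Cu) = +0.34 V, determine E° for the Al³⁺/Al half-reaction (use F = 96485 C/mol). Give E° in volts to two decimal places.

E°cell = −ΔG°/(nF) = −(-1157.8×10³)/((6)(96485)) = +2.000 V.
Since Cu²⁺/Cu is the cathode and Al³⁺/Al the anode, E°cell = E°(Cu²⁺/Cu) − E°(Al³⁺/Al).
So E°(Al³⁺/Al) = E°(Cu²⁺/Cu) − E°cell = (+0.34) − (+2.000) = -1.66 V.

-1.66 V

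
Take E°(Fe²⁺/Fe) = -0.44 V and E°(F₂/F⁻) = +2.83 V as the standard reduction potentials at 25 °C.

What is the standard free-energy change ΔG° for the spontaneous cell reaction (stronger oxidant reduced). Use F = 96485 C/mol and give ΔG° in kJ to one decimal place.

-631.0 kJ

F₂/F⁻ (E° = +2.83 V) is the cathode; Fe²⁺/Fe (E° = -0.44 V) is the anode, so E°cell = +3.27 V.
Balancing electrons gives n = 2 (lcm of 2 and 2).
ΔG° = −nFE° = −(2)(96485)(+3.27) = -631,012 J = -631.0 kJ.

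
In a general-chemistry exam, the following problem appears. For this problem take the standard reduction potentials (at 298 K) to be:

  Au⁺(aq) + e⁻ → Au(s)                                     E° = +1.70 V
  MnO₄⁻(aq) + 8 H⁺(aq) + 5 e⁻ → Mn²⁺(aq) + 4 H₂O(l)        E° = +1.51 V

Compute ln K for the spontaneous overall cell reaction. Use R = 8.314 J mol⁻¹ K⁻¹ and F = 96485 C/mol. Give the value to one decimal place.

Cathode: Au⁺/Au; anode: MnO₄⁻/Mn²⁺. E°cell = (+1.70) − (+1.51) = +0.19 V, with n = 5.
ΔG° = −nFE° = −RT ln K, so ln K = nFE°/(RT) = (5)(96485)(+0.19) / ((8.314)(298)) = 36.996.

37.0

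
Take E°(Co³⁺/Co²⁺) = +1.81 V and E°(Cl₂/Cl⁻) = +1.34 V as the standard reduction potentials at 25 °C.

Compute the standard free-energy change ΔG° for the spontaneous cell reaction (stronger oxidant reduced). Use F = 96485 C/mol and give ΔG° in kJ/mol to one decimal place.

Co³⁺/Co²⁺ (E° = +1.81 V) is the cathode; Cl₂/Cl⁻ (E° = +1.34 V) is the anode, so E°cell = +0.47 V.
Balancing electrons gives n = 2 (lcm of 1 and 2).
ΔG° = −nFE° = −(2)(96485)(+0.47) = -90,696 J = -90.7 kJ/mol.

-90.7 kJ/mol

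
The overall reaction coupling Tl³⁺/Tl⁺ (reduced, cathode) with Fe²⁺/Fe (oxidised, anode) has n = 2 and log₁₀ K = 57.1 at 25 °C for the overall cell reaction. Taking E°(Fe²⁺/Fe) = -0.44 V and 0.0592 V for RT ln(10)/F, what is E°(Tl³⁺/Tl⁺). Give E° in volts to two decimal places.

+1.25 V

E°cell = (0.0592/n)·log K = (0.0592/2)(57.1) = +1.690 V.
Since Tl³⁺/Tl⁺ is the cathode and Fe²⁺/Fe the anode, E°cell = E°(Tl³⁺/Tl⁺) − E°(Fe²⁺/Fe).
So E°(Tl³⁺/Tl⁺) = E°cell + E°(Fe²⁺/Fe) = +1.690 + (-0.44) = +1.25 V.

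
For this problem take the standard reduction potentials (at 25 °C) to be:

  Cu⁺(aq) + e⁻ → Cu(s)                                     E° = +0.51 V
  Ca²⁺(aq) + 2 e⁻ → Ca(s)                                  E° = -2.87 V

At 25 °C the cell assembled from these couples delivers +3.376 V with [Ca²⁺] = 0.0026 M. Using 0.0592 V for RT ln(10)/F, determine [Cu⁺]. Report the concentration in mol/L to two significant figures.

Cu⁺/Cu is the cathode, Ca²⁺/Ca the anode: E°cell = +3.38 V, n = 2.
Overall reaction: 2 Cu⁺(aq) + Ca(s) → 2 Cu(s) + Ca²⁺(aq); Q = [Ca²⁺]^1/[Cu⁺]^2.
From E = E° − (0.0592/n) log Q: log Q = (E° − E)·n/0.0592 = (+3.38 − (+3.376))·2/0.0592 = 0.1351.
So 2·log[Cu⁺] = 1·log(0.0026) − log Q = -2.5850 − (0.1351) = -2.7201; log[Cu⁺] = -2.7201 / 2 = -1.3600; [Cu⁺] = 10^(-1.3600) ≈ 0.044 M.

0.044 M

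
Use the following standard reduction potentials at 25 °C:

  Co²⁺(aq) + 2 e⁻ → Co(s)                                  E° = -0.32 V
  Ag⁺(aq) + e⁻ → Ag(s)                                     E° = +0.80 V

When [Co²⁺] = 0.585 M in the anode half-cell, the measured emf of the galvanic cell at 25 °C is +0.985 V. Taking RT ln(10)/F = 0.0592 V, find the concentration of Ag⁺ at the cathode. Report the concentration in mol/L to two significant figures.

0.0040 M

Ag⁺/Ag is the cathode, Co²⁺/Co the anode: E°cell = +1.12 V, n = 2.
Overall reaction: 2 Ag⁺(aq) + Co(s) → 2 Ag(s) + Co²⁺(aq); Q = [Co²⁺]^1/[Ag⁺]^2.
From E = E° − (0.0592/n) log Q: log Q = (E° − E)·n/0.0592 = (+1.12 − (+0.985))·2/0.0592 = 4.5608.
So 2·log[Ag⁺] = 1·log(0.585) − log Q = -0.2328 − (4.5608) = -4.7936; log[Ag⁺] = -4.7936 / 2 = -2.3968; [Ag⁺] = 10^(-2.3968) ≈ 0.0040 M.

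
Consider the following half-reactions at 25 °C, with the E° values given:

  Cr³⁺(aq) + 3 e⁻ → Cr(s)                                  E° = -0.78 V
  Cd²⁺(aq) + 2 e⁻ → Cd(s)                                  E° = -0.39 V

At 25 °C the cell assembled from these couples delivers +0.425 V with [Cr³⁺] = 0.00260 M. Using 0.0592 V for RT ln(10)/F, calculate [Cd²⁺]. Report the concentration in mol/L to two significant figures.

Cd²⁺/Cd is the cathode, Cr³⁺/Cr the anode: E°cell = +0.39 V, n = 6.
Overall reaction: 3 Cd²⁺(aq) + 2 Cr(s) → 3 Cd(s) + 2 Cr³⁺(aq); Q = [Cr³⁺]^2/[Cd²⁺]^3.
From E = E° − (0.0592/n) log Q: log Q = (E° − E)·n/0.0592 = (+0.39 − (+0.425))·6/0.0592 = -3.5473.
So 3·log[Cd²⁺] = 2·log(0.0026) − log Q = -5.1701 − (-3.5473) = -1.6228; log[Cd²⁺] = -1.6228 / 3 = -0.5409; [Cd²⁺] = 10^(-0.5409) ≈ 0.29 M.

0.29 M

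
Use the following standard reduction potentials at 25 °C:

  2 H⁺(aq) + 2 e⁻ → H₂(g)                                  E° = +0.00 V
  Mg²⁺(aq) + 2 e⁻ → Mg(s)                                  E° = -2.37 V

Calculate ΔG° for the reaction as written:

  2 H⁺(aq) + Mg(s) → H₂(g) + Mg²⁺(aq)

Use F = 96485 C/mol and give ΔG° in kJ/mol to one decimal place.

-457.3 kJ/mol

As written, H⁺/H₂ is reduced (cathode) and Mg²⁺/Mg is oxidised (anode), so E°cell = (+0.00) − (-2.37) = +2.37 V.
Balancing electrons gives n = 2.
ΔG° = −nFE° = −(2)(96485)(+2.37) = -457,339 J = -457.3 kJ/mol.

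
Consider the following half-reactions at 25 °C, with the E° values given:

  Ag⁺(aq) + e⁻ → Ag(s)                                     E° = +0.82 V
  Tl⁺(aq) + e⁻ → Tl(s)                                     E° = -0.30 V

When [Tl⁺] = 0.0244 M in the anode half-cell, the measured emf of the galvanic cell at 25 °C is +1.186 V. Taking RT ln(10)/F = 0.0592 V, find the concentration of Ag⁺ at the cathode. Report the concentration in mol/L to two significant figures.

0.32 M

Ag⁺/Ag is the cathode, Tl⁺/Tl the anode: E°cell = +1.12 V, n = 1.
Overall reaction: Ag⁺(aq) + Tl(s) → Ag(s) + Tl⁺(aq); Q = [Tl⁺]^1/[Ag⁺]^1.
From E = E° − (0.0592/n) log Q: log Q = (E° − E)·n/0.0592 = (+1.12 − (+1.186))·1/0.0592 = -1.1149.
So 1·log[Ag⁺] = 1·log(0.0244) − log Q = -1.6126 − (-1.1149) = -0.4977; [Ag⁺] = 10^(-0.4977) ≈ 0.32 M.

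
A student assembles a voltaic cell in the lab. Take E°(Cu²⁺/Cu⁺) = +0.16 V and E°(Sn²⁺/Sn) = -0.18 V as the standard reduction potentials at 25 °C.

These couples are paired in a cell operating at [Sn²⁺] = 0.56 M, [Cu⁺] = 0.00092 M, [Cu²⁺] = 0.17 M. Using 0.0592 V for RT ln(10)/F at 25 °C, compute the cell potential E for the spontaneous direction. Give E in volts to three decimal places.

Cu²⁺/Cu⁺ is the cathode (higher E°), Sn²⁺/Sn the anode: E°cell = +0.16 − (-0.18) = +0.34 V, n = 2.
Overall: 2 Cu²⁺(aq) + Sn(s) → 2 Cu⁺(aq) + Sn²⁺(aq)
Q = [Cu⁺]^2·[Sn²⁺] / ([Cu²⁺]^2); log Q = -4.785.
E = E° − (0.0592/n) log Q = +0.34 − (0.0592/2)(-4.785) = +0.482 V.

+0.482 V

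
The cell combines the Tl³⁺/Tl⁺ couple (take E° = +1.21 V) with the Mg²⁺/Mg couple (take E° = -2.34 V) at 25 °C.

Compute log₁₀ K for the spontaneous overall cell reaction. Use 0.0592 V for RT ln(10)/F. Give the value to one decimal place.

Cathode: Tl³⁺/Tl⁺; anode: Mg²⁺/Mg. E°cell = +3.55 V, n = 2.
log K = nE°cell / 0.0592 = (2)(+3.55) / 0.0592 = 119.9.

119.9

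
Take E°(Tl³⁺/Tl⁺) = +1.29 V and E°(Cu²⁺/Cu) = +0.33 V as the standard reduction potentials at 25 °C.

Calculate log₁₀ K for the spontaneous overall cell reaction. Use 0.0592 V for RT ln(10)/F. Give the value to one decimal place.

Cathode: Tl³⁺/Tl⁺; anode: Cu²⁺/Cu. E°cell = +0.96 V, n = 2.
log K = nE°cell / 0.0592 = (2)(+0.96) / 0.0592 = 32.4.

32.4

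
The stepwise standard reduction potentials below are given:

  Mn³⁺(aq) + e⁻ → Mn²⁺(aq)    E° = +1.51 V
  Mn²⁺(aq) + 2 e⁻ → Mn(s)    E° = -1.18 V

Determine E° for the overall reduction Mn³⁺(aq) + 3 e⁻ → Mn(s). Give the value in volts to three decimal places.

-0.283 V

Adding the free-energy changes (−nFE°) of the two steps gives −n₃FE°₃ = −n₁FE°₁ − n₂FE°₂.
E°₃ = (1×+1.51 + 2×-1.18) / 3 = (-0.850) / 3 = -0.283 V.
E° values themselves are not directly additive — weighting by electron count is essential.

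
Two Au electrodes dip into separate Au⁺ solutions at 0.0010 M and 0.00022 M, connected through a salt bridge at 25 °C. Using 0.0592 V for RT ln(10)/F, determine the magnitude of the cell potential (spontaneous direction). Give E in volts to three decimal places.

For a concentration cell E°cell = 0. The 0.0010 M side is the cathode (reduction is favoured where [Au⁺] is higher).
With n = 1, E = −(0.0592/1) log([Au⁺]ₐₙ/[Au⁺]꜀ₐₜ) = −(0.0592/1) log(0.00022/0.001) = −(0.0592/1)(-0.658) = +0.039 V.

+0.039 V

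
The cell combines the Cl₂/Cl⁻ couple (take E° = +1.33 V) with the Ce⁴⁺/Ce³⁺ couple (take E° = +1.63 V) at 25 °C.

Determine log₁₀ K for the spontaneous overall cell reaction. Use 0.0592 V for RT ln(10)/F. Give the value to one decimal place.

10.1

Cathode: Ce⁴⁺/Ce³⁺; anode: Cl₂/Cl⁻. E°cell = +0.30 V, n = 2.
log K = nE°cell / 0.0592 = (2)(+0.30) / 0.0592 = 10.1.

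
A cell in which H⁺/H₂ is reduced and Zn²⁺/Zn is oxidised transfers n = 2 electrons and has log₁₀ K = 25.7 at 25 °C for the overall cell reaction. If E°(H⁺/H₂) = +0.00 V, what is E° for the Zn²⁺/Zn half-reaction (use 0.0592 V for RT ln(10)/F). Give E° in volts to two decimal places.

-0.76 V

E°cell = (0.0592/n)·log K = (0.0592/2)(25.7) = +0.761 V.
Since H⁺/H₂ is the cathode and Zn²⁺/Zn the anode, E°cell = E°(H⁺/H₂) − E°(Zn²⁺/Zn).
So E°(Zn²⁺/Zn) = E°(H⁺/H₂) − E°cell = (+0.00) − (+0.761) = -0.76 V.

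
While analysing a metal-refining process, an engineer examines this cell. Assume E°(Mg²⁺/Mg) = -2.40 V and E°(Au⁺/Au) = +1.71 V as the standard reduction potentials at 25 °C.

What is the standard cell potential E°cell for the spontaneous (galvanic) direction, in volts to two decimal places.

The Au⁺/Au couple has the higher reduction potential, so it is the cathode; Mg²⁺/Mg is oxidised at the anode.
E°cell = E°(cathode) − E°(anode) = (+1.71) − (-2.40) = +4.11 V.

+4.11 V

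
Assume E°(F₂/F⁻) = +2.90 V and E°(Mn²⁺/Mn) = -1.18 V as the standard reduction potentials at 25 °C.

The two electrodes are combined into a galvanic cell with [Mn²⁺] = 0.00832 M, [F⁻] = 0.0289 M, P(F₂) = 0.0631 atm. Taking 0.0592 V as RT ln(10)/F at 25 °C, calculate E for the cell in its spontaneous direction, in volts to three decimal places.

F₂/F⁻ is the cathode (higher E°), Mn²⁺/Mn the anode: E°cell = +2.90 − (-1.18) = +4.08 V, n = 2.
Overall: F₂(g) + Mn(s) → 2 F⁻(aq) + Mn²⁺(aq)
Q = [F⁻]^2·[Mn²⁺] / (P(F₂)); log Q = -3.958.
E = E° − (0.0592/n) log Q = +4.08 − (0.0592/2)(-3.958) = +4.197 V.

+4.197 V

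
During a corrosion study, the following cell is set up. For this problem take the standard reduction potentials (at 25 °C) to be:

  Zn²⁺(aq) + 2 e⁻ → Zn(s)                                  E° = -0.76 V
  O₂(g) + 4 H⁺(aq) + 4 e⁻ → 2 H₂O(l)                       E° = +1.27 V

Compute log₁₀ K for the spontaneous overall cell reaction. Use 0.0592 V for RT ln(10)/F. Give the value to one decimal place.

137.2

Cathode: O₂/H₂O; anode: Zn²⁺/Zn. E°cell = +2.03 V, n = 4.
log K = nE°cell / 0.0592 = (4)(+2.03) / 0.0592 = 137.2.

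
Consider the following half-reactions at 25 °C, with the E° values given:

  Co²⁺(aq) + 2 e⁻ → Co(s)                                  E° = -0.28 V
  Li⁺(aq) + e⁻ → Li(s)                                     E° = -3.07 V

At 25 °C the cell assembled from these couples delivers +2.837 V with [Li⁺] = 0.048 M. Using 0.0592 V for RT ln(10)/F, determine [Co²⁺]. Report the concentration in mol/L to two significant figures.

0.089 M

Co²⁺/Co is the cathode, Li⁺/Li the anode: E°cell = +2.79 V, n = 2.
Overall reaction: Co²⁺(aq) + 2 Li(s) → Co(s) + 2 Li⁺(aq); Q = [Li⁺]^2/[Co²⁺]^1.
From E = E° − (0.0592/n) log Q: log Q = (E° − E)·n/0.0592 = (+2.79 − (+2.837))·2/0.0592 = -1.5878.
So 1·log[Co²⁺] = 2·log(0.048) − log Q = -2.6375 − (-1.5878) = -1.0497; [Co²⁺] = 10^(-1.0497) ≈ 0.089 M.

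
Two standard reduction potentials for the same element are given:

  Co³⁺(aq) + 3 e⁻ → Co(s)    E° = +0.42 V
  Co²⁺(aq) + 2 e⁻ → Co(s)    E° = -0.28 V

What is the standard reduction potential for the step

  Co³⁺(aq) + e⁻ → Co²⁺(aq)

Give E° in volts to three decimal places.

+1.820 V

Sequential free energies add, so n₃E°₃ = n₁E°₁ + n₂E°₂.
With n₃ = 3, and the known step contributing 2×(-0.28) V, the unknown satisfies 1·E° = 3×(+0.42) − 2×(-0.28) = +1.820.
E° = +1.820 / 1 = +1.820 V.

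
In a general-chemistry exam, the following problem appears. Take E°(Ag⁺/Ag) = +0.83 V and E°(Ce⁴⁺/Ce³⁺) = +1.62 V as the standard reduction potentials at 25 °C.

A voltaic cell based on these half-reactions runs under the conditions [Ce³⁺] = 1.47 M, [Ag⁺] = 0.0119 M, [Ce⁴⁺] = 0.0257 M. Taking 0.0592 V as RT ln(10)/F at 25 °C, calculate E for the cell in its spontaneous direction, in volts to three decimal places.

Ce⁴⁺/Ce³⁺ is the cathode (higher E°), Ag⁺/Ag the anode: E°cell = +1.62 − (+0.83) = +0.79 V, n = 1.
Overall: Ce⁴⁺(aq) + Ag(s) → Ce³⁺(aq) + Ag⁺(aq)
Q = [Ce³⁺]·[Ag⁺] / ([Ce⁴⁺]); log Q = -0.167.
E = E° − (0.0592/n) log Q = +0.79 − (0.0592/1)(-0.167) = +0.800 V.

+0.800 V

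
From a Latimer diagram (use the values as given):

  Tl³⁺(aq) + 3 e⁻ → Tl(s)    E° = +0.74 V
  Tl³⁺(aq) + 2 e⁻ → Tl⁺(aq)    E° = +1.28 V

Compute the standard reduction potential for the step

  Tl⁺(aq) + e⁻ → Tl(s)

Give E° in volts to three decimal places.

-0.340 V

Sequential free energies add, so n₃E°₃ = n₁E°₁ + n₂E°₂.
With n₃ = 3, and the known step contributing 2×(+1.28) V, the unknown satisfies 1·E° = 3×(+0.74) − 2×(+1.28) = -0.340.
E° = -0.340 / 1 = -0.340 V.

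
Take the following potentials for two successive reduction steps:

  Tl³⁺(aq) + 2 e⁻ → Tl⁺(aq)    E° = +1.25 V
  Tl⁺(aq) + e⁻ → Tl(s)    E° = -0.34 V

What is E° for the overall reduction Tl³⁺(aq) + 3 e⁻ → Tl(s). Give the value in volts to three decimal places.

+0.720 V

Since ΔG° = −nFE° is additive over sequential reductions, n₃E°₃ = n₁E°₁ + n₂E°₂.
E°₃ = (2×+1.25 + 1×-0.34) / 3 = (+2.160) / 3 = +0.720 V.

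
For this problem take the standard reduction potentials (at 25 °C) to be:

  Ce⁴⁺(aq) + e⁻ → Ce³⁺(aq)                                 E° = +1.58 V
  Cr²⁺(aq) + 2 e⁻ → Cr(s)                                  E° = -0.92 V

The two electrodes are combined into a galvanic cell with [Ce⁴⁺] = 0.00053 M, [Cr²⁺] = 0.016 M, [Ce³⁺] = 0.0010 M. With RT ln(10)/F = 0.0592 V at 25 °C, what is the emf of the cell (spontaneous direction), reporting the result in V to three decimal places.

Ce⁴⁺/Ce³⁺ is the cathode (higher E°), Cr²⁺/Cr the anode: E°cell = +1.58 − (-0.92) = +2.50 V, n = 2.
Overall: 2 Ce⁴⁺(aq) + Cr(s) → 2 Ce³⁺(aq) + Cr²⁺(aq)
Q = [Ce³⁺]^2·[Cr²⁺] / ([Ce⁴⁺]^2); log Q = -1.244.
E = E° − (0.0592/n) log Q = +2.50 − (0.0592/2)(-1.244) = +2.537 V.

+2.537 V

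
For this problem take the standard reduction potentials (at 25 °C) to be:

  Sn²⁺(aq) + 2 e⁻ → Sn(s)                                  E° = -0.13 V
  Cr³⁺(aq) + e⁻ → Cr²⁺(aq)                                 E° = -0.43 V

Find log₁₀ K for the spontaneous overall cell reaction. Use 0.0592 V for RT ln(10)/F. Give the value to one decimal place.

Cathode: Sn²⁺/Sn; anode: Cr³⁺/Cr²⁺. E°cell = +0.30 V, n = 2.
log K = nE°cell / 0.0592 = (2)(+0.30) / 0.0592 = 10.1.

10.1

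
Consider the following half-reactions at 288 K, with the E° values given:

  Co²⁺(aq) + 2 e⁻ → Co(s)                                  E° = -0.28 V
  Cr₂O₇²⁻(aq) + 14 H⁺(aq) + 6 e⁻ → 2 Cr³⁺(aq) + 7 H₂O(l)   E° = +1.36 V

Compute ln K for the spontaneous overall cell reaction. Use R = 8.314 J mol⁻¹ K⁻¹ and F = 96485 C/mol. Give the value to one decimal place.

396.5

Cathode: Cr₂O₇²⁻/Cr³⁺; anode: Co²⁺/Co. E°cell = (+1.36) − (-0.28) = +1.64 V, with n = 6.
ΔG° = −nFE° = −RT ln K, so ln K = nFE°/(RT) = (6)(96485)(+1.64) / ((8.314)(288)) = 396.508.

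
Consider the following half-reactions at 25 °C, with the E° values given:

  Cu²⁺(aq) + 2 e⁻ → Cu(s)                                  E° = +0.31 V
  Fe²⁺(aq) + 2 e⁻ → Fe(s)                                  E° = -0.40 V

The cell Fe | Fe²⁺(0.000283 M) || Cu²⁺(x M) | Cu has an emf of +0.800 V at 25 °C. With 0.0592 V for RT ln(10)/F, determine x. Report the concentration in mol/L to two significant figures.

0.31 M

Cu²⁺/Cu is the cathode, Fe²⁺/Fe the anode: E°cell = +0.71 V, n = 2.
Overall reaction: Cu²⁺(aq) + Fe(s) → Cu(s) + Fe²⁺(aq); Q = [Fe²⁺]^1/[Cu²⁺]^1.
From E = E° − (0.0592/n) log Q: log Q = (E° − E)·n/0.0592 = (+0.71 − (+0.800))·2/0.0592 = -3.0405.
So 1·log[Cu²⁺] = 1·log(0.000283) − log Q = -3.5482 − (-3.0405) = -0.5077; [Cu²⁺] = 10^(-0.5077) ≈ 0.31 M.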